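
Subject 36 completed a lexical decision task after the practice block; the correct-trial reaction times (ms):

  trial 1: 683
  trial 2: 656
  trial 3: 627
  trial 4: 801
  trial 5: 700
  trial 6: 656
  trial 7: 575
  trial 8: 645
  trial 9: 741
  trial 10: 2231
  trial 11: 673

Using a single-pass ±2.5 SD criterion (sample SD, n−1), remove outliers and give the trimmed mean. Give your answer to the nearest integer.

676 ms

n = 11, ΣRT = 8988, M = 817.091
Σ(x−M)² = 2233898.91; s = √(2233898.91/10) = 472.641
Cutoffs: 817.091 ± 2.5·472.641 → [-364.5, 1998.7]
Outside: 2231 → excluded.
Retained (n=10): Σ = 6757, mean = 6757/10 = 675.700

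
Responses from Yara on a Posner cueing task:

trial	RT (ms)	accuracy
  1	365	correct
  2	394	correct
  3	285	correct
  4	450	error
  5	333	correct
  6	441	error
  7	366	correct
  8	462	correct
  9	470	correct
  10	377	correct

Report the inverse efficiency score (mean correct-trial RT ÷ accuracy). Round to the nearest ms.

477 ms

Correct trials (n=8): 365, 394, 285, 333, 366, 462, 470, 377
Mean correct RT = 3052/8 = 381.5000 ms
Proportion correct = 8/10
IES = 381.5000 / (8/10) = 476.875 ms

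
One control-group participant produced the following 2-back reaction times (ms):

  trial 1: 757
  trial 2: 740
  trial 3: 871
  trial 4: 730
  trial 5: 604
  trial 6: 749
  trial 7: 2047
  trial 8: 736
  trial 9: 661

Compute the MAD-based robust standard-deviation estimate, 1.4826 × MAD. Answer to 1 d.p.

25.2 ms

Sorted: 604, 661, 730, 736, 740, 749, 757, 871, 2047 → median = 740
|x − 740| sorted: 0, 4, 9, 10, 17, 79, 131, 136, 1307 → MAD = 17
Robust SD ≈ 1.4826 × 17 = 25.204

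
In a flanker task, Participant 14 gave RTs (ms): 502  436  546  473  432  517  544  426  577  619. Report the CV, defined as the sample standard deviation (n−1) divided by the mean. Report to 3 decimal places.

0.130

n = 10, Σ = 5072, M = 507.2000
Σ(x−M)² = 38841.600; s = √(38841.600/9) = 65.6942
CV = 65.6942 / 507.2000 = 0.12952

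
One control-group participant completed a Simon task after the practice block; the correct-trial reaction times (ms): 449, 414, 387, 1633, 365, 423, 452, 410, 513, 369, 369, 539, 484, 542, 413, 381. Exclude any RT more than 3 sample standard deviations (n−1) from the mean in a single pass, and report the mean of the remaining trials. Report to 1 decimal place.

434.0 ms

n = 16, ΣRT = 8143, M = 508.938
Σ(x−M)² = 1399496.94; s = √(1399496.94/15) = 305.450
Cutoffs: 508.938 ± 3·305.450 → [-407.4, 1425.3]
Outside: 1633 → excluded.
Retained (n=15): Σ = 6510, mean = 6510/15 = 434.000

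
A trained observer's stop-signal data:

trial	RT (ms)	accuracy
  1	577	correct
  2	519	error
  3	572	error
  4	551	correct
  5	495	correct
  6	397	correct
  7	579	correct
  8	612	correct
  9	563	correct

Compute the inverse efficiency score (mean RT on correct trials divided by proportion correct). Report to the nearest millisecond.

693 ms

Correct trials (n=7): 577, 551, 495, 397, 579, 612, 563
Mean correct RT = 3774/7 = 539.1429 ms
Proportion correct = 7/9
IES = 539.1429 / (7/9) = 693.184 ms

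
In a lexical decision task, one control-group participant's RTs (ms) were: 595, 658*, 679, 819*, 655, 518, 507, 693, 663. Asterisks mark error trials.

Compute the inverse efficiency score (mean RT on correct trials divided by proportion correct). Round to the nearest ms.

Correct trials (n=7): 595, 679, 655, 518, 507, 693, 663
Mean correct RT = 4310/7 = 615.7143 ms
Proportion correct = 7/9
IES = 615.7143 / (7/9) = 791.633 ms

792 ms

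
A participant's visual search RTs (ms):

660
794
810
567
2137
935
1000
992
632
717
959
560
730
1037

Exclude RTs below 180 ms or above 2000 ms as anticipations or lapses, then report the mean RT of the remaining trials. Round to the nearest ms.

799 ms

Excluded: 2137
Retained (n=13): Σ = 10393
Mean = 10393/13 = 799.4615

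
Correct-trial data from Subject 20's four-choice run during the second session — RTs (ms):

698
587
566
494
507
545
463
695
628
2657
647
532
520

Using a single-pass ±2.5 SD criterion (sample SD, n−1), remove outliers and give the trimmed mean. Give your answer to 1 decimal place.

573.5 ms

n = 13, ΣRT = 9539, M = 733.769
Σ(x−M)² = 4074274.31; s = √(4074274.31/12) = 582.686
Cutoffs: 733.769 ± 2.5·582.686 → [-722.9, 2190.5]
Outside: 2657 → excluded.
Retained (n=12): Σ = 6882, mean = 6882/12 = 573.500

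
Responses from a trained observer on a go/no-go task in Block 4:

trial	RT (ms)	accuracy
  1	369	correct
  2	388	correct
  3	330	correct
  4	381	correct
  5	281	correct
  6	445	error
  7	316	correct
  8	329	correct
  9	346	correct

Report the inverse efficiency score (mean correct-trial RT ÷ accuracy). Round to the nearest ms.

Correct trials (n=8): 369, 388, 330, 381, 281, 316, 329, 346
Mean correct RT = 2740/8 = 342.5000 ms
Proportion correct = 8/9
IES = 342.5000 / (8/9) = 385.312 ms

385 ms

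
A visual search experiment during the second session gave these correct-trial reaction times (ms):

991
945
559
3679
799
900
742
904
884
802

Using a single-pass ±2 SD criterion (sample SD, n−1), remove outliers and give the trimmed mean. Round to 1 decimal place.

n = 10, ΣRT = 11205, M = 1120.500
Σ(x−M)² = 7408266.50; s = √(7408266.50/9) = 907.271
Cutoffs: 1120.500 ± 2·907.271 → [-694.0, 2935.0]
Outside: 3679 → excluded.
Retained (n=9): Σ = 7526, mean = 7526/9 = 836.222

836.2 ms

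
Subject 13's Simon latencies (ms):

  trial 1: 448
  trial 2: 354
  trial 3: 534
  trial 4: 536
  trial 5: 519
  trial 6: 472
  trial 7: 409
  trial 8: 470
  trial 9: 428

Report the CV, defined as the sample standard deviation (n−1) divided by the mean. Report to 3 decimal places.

0.132

n = 9, Σ = 4170, M = 463.3333
Σ(x−M)² = 29882.000; s = √(29882.000/8) = 61.1167
CV = 61.1167 / 463.3333 = 0.13191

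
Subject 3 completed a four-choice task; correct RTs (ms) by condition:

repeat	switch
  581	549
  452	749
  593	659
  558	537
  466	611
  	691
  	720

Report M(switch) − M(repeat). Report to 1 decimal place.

115.1 ms

M(repeat) = 2650/5 = 530.000
M(switch) = 4516/7 = 645.143
Difference = 645.143 − 530.000 = 115.143 ms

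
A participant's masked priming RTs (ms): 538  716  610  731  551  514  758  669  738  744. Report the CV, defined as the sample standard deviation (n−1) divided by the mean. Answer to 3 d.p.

n = 10, Σ = 6569, M = 656.9000
Σ(x−M)² = 81486.900; s = √(81486.900/9) = 95.1530
CV = 95.1530 / 656.9000 = 0.14485

0.145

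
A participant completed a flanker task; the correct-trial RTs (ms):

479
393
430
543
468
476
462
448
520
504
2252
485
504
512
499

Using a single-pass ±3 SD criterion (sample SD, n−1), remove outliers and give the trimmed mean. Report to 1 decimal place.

n = 15, ΣRT = 8975, M = 598.333
Σ(x−M)² = 2949651.33; s = √(2949651.33/14) = 459.009
Cutoffs: 598.333 ± 3·459.009 → [-778.7, 1975.4]
Outside: 2252 → excluded.
Retained (n=14): Σ = 6723, mean = 6723/14 = 480.214

480.2 ms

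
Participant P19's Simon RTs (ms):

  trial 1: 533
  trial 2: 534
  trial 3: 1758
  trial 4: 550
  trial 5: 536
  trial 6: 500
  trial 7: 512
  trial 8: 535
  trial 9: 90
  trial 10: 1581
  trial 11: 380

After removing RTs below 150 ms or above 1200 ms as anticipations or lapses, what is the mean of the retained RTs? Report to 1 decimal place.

Excluded: 90, 1581, 1758
Retained (n=8): Σ = 4080
Mean = 4080/8 = 510.0000

510.0 ms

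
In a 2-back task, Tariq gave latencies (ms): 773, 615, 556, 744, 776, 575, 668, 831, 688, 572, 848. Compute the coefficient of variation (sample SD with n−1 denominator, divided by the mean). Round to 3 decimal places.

0.153

n = 11, Σ = 7646, M = 695.0909
Σ(x−M)² = 112978.909; s = √(112978.909/10) = 106.2915
CV = 106.2915 / 695.0909 = 0.15292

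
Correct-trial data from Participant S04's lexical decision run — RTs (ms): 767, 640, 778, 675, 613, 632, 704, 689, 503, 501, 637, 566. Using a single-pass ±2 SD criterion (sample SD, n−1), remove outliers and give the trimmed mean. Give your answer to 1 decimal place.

n = 12, ΣRT = 7705, M = 642.083
Σ(x−M)² = 87210.92; s = √(87210.92/11) = 89.041
Cutoffs: 642.083 ± 2·89.041 → [464.0, 820.2]
No RTs fall outside the cutoffs; all 12 retained. Mean = 7705/12 = 642.083

642.1 ms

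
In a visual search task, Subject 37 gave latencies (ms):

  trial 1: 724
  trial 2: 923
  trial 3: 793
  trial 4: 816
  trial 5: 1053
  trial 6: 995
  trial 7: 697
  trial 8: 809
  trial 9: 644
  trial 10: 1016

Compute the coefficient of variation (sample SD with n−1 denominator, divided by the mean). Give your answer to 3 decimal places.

n = 10, Σ = 8470, M = 847.0000
Σ(x−M)² = 182836.000; s = √(182836.000/9) = 142.5311
CV = 142.5311 / 847.0000 = 0.16828

0.168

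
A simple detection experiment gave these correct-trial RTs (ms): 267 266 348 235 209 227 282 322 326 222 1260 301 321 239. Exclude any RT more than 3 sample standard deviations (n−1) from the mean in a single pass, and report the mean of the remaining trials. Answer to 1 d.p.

n = 14, ΣRT = 4825, M = 344.643
Σ(x−M)² = 927813.21; s = √(927813.21/13) = 267.152
Cutoffs: 344.643 ± 3·267.152 → [-456.8, 1146.1]
Outside: 1260 → excluded.
Retained (n=13): Σ = 3565, mean = 3565/13 = 274.231

274.2 ms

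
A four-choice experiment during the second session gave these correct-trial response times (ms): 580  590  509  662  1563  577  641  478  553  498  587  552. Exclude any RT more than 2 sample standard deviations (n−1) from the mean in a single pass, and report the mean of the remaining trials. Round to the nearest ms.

566 ms

n = 12, ΣRT = 7790, M = 649.167
Σ(x−M)² = 943165.67; s = √(943165.67/11) = 292.818
Cutoffs: 649.167 ± 2·292.818 → [63.5, 1234.8]
Outside: 1563 → excluded.
Retained (n=11): Σ = 6227, mean = 6227/11 = 566.091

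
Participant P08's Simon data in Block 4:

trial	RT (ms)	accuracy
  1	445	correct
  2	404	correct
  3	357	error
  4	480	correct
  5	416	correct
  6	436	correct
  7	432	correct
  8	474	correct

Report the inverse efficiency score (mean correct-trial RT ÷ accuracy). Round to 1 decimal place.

504.0 ms

Correct trials (n=7): 445, 404, 480, 416, 436, 432, 474
Mean correct RT = 3087/7 = 441.0000 ms
Proportion correct = 7/8
IES = 441.0000 / (7/8) = 504.000 ms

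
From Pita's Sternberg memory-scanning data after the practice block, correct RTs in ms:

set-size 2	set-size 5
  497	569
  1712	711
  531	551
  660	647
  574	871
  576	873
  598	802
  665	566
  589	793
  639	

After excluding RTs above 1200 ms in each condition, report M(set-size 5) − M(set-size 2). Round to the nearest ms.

set-size 2: exclude 1712
M(set-size 2) = 5329/9 = 592.111
M(set-size 5) = 6383/9 = 709.222
Difference = 709.222 − 592.111 = 117.111 ms

117 ms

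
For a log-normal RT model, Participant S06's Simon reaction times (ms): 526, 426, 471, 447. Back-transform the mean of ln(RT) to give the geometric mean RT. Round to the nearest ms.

ln(RT): 6.2653, 6.0544, 6.1549, 6.1026
Mean ln(RT) = 24.5772/4 = 6.14429
Geometric mean = exp(6.14429) = 466.05 ms

466 ms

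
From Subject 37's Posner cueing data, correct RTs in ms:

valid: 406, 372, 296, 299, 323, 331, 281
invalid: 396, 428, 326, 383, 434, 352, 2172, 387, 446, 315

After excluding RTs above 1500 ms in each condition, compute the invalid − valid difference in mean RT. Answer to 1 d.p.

invalid: exclude 2172
M(valid) = 2308/7 = 329.714
M(invalid) = 3467/9 = 385.222
Difference = 385.222 − 329.714 = 55.508 ms

55.5 ms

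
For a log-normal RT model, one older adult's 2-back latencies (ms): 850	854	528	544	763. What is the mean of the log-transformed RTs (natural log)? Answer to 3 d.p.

ln(RT): 6.7452, 6.7499, 6.2691, 6.2989, 6.6373
Σ ln(RT) = 32.7005
Mean = 32.7005/5 = 6.54009

6.540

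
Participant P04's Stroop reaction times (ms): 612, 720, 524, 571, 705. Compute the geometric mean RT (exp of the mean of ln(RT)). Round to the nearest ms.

ln(RT): 6.4167, 6.5793, 6.2615, 6.3474, 6.5582
Mean ln(RT) = 32.1631/5 = 6.43261
Geometric mean = exp(6.43261) = 621.80 ms

622 ms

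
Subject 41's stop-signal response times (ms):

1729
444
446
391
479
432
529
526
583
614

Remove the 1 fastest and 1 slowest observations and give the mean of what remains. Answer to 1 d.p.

Sorted: 391, 432, 444, 446, 479, 526, 529, 583, 614, 1729
Drop lowest 1 (391) and highest 1 (1729)
Remaining (n=8): Σ = 4053, mean = 4053/8 = 506.625

506.6 ms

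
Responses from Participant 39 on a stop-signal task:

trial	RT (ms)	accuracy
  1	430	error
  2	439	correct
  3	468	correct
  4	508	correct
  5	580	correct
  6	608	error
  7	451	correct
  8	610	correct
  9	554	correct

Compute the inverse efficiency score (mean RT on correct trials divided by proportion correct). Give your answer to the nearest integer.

663 ms

Correct trials (n=7): 439, 468, 508, 580, 451, 610, 554
Mean correct RT = 3610/7 = 515.7143 ms
Proportion correct = 7/9
IES = 515.7143 / (7/9) = 663.061 ms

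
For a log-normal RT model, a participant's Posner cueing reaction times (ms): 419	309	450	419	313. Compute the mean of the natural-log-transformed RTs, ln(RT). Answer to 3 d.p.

ln(RT): 6.0379, 5.7333, 6.1092, 6.0379, 5.7462
Σ ln(RT) = 29.6645
Mean = 29.6645/5 = 5.93291

5.933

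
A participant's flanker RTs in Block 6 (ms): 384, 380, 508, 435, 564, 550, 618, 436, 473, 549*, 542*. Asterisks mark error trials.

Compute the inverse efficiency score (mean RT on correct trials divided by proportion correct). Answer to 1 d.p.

Correct trials (n=9): 384, 380, 508, 435, 564, 550, 618, 436, 473
Mean correct RT = 4348/9 = 483.1111 ms
Proportion correct = 9/11
IES = 483.1111 / (9/11) = 590.469 ms

590.5 ms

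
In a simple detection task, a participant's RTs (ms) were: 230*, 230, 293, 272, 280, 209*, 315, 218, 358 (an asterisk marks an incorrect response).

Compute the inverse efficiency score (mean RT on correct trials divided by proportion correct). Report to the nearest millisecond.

361 ms

Correct trials (n=7): 230, 293, 272, 280, 315, 218, 358
Mean correct RT = 1966/7 = 280.8571 ms
Proportion correct = 7/9
IES = 280.8571 / (7/9) = 361.102 ms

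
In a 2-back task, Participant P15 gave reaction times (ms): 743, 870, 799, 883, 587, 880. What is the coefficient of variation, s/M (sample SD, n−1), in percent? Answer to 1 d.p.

14.5%

n = 6, Σ = 4762, M = 793.6667
Σ(x−M)² = 66567.333; s = √(66567.333/5) = 115.3840
CV = 115.3840 / 793.6667 = 0.14538 = 14.538%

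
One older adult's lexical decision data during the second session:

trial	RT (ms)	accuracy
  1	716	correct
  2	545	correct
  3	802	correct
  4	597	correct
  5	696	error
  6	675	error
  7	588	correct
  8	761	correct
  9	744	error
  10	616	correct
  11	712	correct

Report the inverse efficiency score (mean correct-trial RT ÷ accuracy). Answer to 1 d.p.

917.3 ms

Correct trials (n=8): 716, 545, 802, 597, 588, 761, 616, 712
Mean correct RT = 5337/8 = 667.1250 ms
Proportion correct = 8/11
IES = 667.1250 / (8/11) = 917.297 ms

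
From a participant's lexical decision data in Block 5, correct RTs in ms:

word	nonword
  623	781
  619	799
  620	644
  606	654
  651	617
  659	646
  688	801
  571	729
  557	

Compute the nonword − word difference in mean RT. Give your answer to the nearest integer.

87 ms

M(word) = 5594/9 = 621.556
M(nonword) = 5671/8 = 708.875
Difference = 708.875 − 621.556 = 87.319 ms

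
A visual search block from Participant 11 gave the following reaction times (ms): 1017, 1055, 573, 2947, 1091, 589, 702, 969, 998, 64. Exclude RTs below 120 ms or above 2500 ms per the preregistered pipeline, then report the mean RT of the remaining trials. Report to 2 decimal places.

Excluded: 64, 2947
Retained (n=8): Σ = 6994
Mean = 6994/8 = 874.2500

874.25 ms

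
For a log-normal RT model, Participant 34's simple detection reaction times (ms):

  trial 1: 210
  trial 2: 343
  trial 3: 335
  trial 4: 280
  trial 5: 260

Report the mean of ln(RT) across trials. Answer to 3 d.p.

ln(RT): 5.3471, 5.8377, 5.8141, 5.6348, 5.5607
Σ ln(RT) = 28.1944
Mean = 28.1944/5 = 5.63889

5.639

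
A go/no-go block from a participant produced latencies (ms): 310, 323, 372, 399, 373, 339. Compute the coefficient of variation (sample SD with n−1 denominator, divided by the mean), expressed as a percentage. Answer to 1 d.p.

9.7%

n = 6, Σ = 2116, M = 352.6667
Σ(x−M)² = 5821.333; s = √(5821.333/5) = 34.1214
CV = 34.1214 / 352.6667 = 0.09675 = 9.675%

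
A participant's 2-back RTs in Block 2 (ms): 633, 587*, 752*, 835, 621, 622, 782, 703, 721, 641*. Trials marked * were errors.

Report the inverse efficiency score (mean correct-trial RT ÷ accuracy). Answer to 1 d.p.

1003.5 ms

Correct trials (n=7): 633, 835, 621, 622, 782, 703, 721
Mean correct RT = 4917/7 = 702.4286 ms
Proportion correct = 7/10
IES = 702.4286 / (7/10) = 1003.469 ms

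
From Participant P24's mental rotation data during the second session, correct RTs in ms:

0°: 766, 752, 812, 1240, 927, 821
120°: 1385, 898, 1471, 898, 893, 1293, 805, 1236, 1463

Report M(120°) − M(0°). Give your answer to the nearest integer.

263 ms

M(0°) = 5318/6 = 886.333
M(120°) = 10342/9 = 1149.111
Difference = 1149.111 − 886.333 = 262.778 ms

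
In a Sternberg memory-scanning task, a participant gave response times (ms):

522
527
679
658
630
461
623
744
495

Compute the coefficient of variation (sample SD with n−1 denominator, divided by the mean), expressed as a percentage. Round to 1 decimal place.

16.1%

n = 9, Σ = 5339, M = 593.2222
Σ(x−M)² = 73115.556; s = √(73115.556/8) = 95.6004
CV = 95.6004 / 593.2222 = 0.16115 = 16.115%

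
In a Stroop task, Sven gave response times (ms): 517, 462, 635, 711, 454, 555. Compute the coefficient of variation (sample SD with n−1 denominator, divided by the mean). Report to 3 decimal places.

n = 6, Σ = 3334, M = 555.6667
Σ(x−M)² = 51027.333; s = √(51027.333/5) = 101.0221
CV = 101.0221 / 555.6667 = 0.18180

0.182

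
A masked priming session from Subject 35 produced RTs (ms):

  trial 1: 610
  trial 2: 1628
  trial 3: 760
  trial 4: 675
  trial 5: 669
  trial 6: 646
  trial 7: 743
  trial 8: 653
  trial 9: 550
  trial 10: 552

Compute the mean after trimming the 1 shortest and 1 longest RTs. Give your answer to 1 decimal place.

663.5 ms

Sorted: 550, 552, 610, 646, 653, 669, 675, 743, 760, 1628
Drop lowest 1 (550) and highest 1 (1628)
Remaining (n=8): Σ = 5308, mean = 5308/8 = 663.500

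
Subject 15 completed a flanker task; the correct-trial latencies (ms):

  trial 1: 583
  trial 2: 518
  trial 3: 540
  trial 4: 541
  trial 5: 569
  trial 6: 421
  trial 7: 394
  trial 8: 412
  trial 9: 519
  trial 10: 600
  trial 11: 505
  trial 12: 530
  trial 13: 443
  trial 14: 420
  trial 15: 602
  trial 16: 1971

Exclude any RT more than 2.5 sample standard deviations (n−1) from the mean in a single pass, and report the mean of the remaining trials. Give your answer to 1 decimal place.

n = 16, ΣRT = 9568, M = 598.000
Σ(x−M)² = 2081992.00; s = √(2081992.00/15) = 372.558
Cutoffs: 598.000 ± 2.5·372.558 → [-333.4, 1529.4]
Outside: 1971 → excluded.
Retained (n=15): Σ = 7597, mean = 7597/15 = 506.467

506.5 ms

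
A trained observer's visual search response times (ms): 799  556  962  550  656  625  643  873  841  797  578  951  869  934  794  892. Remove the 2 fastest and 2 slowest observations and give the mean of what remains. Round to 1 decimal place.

Sorted: 550, 556, 578, 625, 643, 656, 794, 797, 799, 841, 869, 873, 892, 934, 951, 962
Drop lowest 2 (550, 556) and highest 2 (951, 962)
Remaining (n=12): Σ = 9301, mean = 9301/12 = 775.083

775.1 ms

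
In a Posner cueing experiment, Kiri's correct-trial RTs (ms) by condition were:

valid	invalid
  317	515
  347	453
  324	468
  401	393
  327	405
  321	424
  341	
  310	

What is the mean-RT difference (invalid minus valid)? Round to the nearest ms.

107 ms

M(valid) = 2688/8 = 336.000
M(invalid) = 2658/6 = 443.000
Difference = 443.000 − 336.000 = 107.000 ms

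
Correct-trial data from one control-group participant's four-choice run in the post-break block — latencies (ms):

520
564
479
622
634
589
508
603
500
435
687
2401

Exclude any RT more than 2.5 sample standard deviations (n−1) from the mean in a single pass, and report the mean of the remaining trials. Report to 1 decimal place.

558.3 ms

n = 12, ΣRT = 8542, M = 711.833
Σ(x−M)² = 3170885.67; s = √(3170885.67/11) = 536.901
Cutoffs: 711.833 ± 2.5·536.901 → [-630.4, 2054.1]
Outside: 2401 → excluded.
Retained (n=11): Σ = 6141, mean = 6141/11 = 558.273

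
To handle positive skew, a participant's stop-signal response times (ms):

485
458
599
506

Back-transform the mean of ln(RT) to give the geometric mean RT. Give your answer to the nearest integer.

ln(RT): 6.1841, 6.1269, 6.3953, 6.2265
Mean ln(RT) = 24.9328/4 = 6.23320
Geometric mean = exp(6.23320) = 509.38 ms

509 ms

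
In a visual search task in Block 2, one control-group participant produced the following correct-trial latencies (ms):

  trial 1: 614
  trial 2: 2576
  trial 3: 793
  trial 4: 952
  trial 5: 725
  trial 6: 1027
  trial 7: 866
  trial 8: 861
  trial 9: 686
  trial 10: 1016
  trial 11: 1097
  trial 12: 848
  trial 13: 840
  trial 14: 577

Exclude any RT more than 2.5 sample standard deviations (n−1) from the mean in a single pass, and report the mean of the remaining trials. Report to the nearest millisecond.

839 ms

n = 14, ΣRT = 13478, M = 962.714
Σ(x−M)² = 3107986.86; s = √(3107986.86/13) = 488.954
Cutoffs: 962.714 ± 2.5·488.954 → [-259.7, 2185.1]
Outside: 2576 → excluded.
Retained (n=13): Σ = 10902, mean = 10902/13 = 838.615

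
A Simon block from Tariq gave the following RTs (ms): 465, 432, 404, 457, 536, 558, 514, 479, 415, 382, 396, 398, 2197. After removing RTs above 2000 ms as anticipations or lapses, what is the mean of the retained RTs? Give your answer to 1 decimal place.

Excluded: 2197
Retained (n=12): Σ = 5436
Mean = 5436/12 = 453.0000

453.0 ms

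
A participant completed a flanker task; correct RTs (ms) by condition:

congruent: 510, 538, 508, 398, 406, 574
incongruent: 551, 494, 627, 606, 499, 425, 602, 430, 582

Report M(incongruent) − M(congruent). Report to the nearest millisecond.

M(congruent) = 2934/6 = 489.000
M(incongruent) = 4816/9 = 535.111
Difference = 535.111 − 489.000 = 46.111 ms

46 ms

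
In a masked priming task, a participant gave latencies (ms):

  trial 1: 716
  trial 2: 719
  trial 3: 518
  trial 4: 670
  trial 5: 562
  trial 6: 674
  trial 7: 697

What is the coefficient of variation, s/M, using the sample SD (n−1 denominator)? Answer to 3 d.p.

n = 7, Σ = 4556, M = 650.8571
Σ(x−M)² = 37464.857; s = √(37464.857/6) = 79.0199
CV = 79.0199 / 650.8571 = 0.12141

0.121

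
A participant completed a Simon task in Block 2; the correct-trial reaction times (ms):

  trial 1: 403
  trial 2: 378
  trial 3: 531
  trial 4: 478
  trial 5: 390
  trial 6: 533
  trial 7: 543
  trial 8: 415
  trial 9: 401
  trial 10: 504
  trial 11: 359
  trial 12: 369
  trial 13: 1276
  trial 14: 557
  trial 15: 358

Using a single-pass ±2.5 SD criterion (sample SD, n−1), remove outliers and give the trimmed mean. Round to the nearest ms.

444 ms

n = 15, ΣRT = 7495, M = 499.667
Σ(x−M)² = 720447.33; s = √(720447.33/14) = 226.849
Cutoffs: 499.667 ± 2.5·226.849 → [-67.5, 1066.8]
Outside: 1276 → excluded.
Retained (n=14): Σ = 6219, mean = 6219/14 = 444.214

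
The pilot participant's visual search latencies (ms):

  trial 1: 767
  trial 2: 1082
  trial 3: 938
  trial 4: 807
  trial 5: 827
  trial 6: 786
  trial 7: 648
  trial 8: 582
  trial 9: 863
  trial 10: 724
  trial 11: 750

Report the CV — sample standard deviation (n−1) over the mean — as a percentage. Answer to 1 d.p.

n = 11, Σ = 8774, M = 797.6364
Σ(x−M)² = 183442.545; s = √(183442.545/10) = 135.4410
CV = 135.4410 / 797.6364 = 0.16980 = 16.980%

17.0%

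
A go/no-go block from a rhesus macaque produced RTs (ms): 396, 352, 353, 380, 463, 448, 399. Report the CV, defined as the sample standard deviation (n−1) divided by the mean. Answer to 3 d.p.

n = 7, Σ = 2791, M = 398.7143
Σ(x−M)² = 11191.429; s = √(11191.429/6) = 43.1884
CV = 43.1884 / 398.7143 = 0.10832

0.108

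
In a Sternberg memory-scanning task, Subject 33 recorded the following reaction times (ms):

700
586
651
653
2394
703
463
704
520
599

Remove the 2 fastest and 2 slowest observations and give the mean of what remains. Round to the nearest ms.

Sorted: 463, 520, 586, 599, 651, 653, 700, 703, 704, 2394
Drop lowest 2 (463, 520) and highest 2 (704, 2394)
Remaining (n=6): Σ = 3892, mean = 3892/6 = 648.667

649 ms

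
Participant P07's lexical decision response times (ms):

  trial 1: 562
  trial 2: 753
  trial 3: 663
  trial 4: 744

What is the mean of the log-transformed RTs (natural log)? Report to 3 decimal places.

6.516

ln(RT): 6.3315, 6.6241, 6.4968, 6.6120
Σ ln(RT) = 26.0644
Mean = 26.0644/4 = 6.51610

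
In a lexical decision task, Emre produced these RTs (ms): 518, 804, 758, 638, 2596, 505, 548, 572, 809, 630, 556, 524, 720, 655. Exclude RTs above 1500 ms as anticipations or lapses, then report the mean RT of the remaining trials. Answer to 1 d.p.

Excluded: 2596
Retained (n=13): Σ = 8237
Mean = 8237/13 = 633.6154

633.6 ms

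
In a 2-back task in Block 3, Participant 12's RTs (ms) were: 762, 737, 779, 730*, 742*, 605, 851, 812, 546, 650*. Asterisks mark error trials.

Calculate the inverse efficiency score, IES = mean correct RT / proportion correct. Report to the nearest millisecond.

Correct trials (n=7): 762, 737, 779, 605, 851, 812, 546
Mean correct RT = 5092/7 = 727.4286 ms
Proportion correct = 7/10
IES = 727.4286 / (7/10) = 1039.184 ms

1039 ms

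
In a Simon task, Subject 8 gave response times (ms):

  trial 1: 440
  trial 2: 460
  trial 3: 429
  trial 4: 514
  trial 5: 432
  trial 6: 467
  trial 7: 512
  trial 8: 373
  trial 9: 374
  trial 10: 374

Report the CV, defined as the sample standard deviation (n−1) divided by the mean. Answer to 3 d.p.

0.121

n = 10, Σ = 4375, M = 437.5000
Σ(x−M)² = 25112.500; s = √(25112.500/9) = 52.8231
CV = 52.8231 / 437.5000 = 0.12074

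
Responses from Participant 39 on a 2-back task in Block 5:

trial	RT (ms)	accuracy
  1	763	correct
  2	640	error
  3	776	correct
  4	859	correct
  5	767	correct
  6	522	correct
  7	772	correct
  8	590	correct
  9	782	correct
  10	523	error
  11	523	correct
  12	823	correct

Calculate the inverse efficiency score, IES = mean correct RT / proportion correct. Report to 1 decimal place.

861.2 ms

Correct trials (n=10): 763, 776, 859, 767, 522, 772, 590, 782, 523, 823
Mean correct RT = 7177/10 = 717.7000 ms
Proportion correct = 10/12
IES = 717.7000 / (10/12) = 861.240 ms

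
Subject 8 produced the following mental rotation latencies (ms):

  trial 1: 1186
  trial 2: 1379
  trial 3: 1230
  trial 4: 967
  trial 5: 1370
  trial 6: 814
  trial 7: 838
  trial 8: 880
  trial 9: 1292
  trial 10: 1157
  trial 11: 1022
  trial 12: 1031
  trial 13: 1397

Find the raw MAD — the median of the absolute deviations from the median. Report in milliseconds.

Sorted: 814, 838, 880, 967, 1022, 1031, 1157, 1186, 1230, 1292, 1370, 1379, 1397 → median = 1157
|x − 1157|: 29, 222, 73, 190, 213, 343, 319, 277, 135, 0, 135, 126, 240
Sorted deviations: 0, 29, 73, 126, 135, 135, 190, 213, 222, 240, 277, 319, 343 → MAD = 190

190 ms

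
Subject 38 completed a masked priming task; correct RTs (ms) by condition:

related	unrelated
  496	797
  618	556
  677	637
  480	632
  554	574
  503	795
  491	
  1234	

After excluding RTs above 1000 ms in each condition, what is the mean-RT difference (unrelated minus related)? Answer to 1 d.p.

119.6 ms

related: exclude 1234
M(related) = 3819/7 = 545.571
M(unrelated) = 3991/6 = 665.167
Difference = 665.167 − 545.571 = 119.595 ms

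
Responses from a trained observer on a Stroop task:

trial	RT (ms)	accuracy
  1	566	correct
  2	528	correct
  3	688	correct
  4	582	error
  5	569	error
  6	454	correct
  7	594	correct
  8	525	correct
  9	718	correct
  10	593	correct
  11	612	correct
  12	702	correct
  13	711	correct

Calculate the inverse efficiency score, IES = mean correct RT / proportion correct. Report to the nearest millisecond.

719 ms

Correct trials (n=11): 566, 528, 688, 454, 594, 525, 718, 593, 612, 702, 711
Mean correct RT = 6691/11 = 608.2727 ms
Proportion correct = 11/13
IES = 608.2727 / (11/13) = 718.868 ms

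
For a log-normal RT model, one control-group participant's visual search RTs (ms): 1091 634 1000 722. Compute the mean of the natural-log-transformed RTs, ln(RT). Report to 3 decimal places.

ln(RT): 6.9948, 6.4520, 6.9078, 6.5820
Σ ln(RT) = 26.9367
Mean = 26.9367/4 = 6.73417

6.734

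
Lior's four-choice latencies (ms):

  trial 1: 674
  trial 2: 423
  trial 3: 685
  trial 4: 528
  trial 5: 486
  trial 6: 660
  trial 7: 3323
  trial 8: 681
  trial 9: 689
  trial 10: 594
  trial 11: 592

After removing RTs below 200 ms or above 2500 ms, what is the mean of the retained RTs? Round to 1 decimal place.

601.2 ms

Excluded: 3323
Retained (n=10): Σ = 6012
Mean = 6012/10 = 601.2000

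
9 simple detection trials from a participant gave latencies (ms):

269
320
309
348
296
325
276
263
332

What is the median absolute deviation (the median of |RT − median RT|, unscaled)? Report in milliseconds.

Sorted: 263, 269, 276, 296, 309, 320, 325, 332, 348 → median = 309
|x − 309|: 40, 11, 0, 39, 13, 16, 33, 46, 23
Sorted deviations: 0, 11, 13, 16, 23, 33, 39, 40, 46 → MAD = 23

23 ms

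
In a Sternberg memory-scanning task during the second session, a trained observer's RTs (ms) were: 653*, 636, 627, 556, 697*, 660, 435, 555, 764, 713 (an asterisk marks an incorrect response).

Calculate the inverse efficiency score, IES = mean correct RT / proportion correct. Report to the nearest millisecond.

Correct trials (n=8): 636, 627, 556, 660, 435, 555, 764, 713
Mean correct RT = 4946/8 = 618.2500 ms
Proportion correct = 8/10
IES = 618.2500 / (8/10) = 772.812 ms

773 ms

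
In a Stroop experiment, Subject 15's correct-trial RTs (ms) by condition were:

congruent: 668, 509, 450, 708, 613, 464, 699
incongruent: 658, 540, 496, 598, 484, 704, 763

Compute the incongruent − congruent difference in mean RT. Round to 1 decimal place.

18.9 ms

M(congruent) = 4111/7 = 587.286
M(incongruent) = 4243/7 = 606.143
Difference = 606.143 − 587.286 = 18.857 ms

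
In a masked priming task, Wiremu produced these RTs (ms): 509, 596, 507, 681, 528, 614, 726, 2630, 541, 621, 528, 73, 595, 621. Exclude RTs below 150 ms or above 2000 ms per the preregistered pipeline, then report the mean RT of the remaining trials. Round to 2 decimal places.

Excluded: 73, 2630
Retained (n=12): Σ = 7067
Mean = 7067/12 = 588.9167

588.92 ms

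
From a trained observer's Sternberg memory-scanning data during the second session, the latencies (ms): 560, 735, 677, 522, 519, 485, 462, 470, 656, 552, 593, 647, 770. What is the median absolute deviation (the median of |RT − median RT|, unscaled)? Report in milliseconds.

Sorted: 462, 470, 485, 519, 522, 552, 560, 593, 647, 656, 677, 735, 770 → median = 560
|x − 560|: 0, 175, 117, 38, 41, 75, 98, 90, 96, 8, 33, 87, 210
Sorted deviations: 0, 8, 33, 38, 41, 75, 87, 90, 96, 98, 117, 175, 210 → MAD = 87

87 ms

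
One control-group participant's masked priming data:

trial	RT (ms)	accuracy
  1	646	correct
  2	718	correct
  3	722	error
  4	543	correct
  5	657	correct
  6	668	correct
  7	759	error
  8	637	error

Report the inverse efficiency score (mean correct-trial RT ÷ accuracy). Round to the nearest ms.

1034 ms

Correct trials (n=5): 646, 718, 543, 657, 668
Mean correct RT = 3232/5 = 646.4000 ms
Proportion correct = 5/8
IES = 646.4000 / (5/8) = 1034.240 ms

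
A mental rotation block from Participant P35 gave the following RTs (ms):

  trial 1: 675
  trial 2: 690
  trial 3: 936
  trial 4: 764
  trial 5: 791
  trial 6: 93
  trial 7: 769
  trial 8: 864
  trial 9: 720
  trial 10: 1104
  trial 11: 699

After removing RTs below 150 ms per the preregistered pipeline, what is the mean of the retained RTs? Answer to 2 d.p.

Excluded: 93
Retained (n=10): Σ = 8012
Mean = 8012/10 = 801.2000

801.20 ms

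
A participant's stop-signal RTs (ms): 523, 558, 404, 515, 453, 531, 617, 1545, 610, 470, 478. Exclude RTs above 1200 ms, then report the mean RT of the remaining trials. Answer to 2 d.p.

Excluded: 1545
Retained (n=10): Σ = 5159
Mean = 5159/10 = 515.9000

515.90 ms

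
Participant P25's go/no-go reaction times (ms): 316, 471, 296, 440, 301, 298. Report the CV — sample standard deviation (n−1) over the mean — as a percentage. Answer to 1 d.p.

n = 6, Σ = 2122, M = 353.6667
Σ(x−M)² = 31837.333; s = √(31837.333/5) = 79.7964
CV = 79.7964 / 353.6667 = 0.22563 = 22.563%

22.6%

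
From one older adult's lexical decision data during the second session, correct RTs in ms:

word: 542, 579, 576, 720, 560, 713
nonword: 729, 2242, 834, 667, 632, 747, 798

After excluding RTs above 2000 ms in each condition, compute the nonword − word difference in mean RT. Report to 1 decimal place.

nonword: exclude 2242
M(word) = 3690/6 = 615.000
M(nonword) = 4407/6 = 734.500
Difference = 734.500 − 615.000 = 119.500 ms

119.5 ms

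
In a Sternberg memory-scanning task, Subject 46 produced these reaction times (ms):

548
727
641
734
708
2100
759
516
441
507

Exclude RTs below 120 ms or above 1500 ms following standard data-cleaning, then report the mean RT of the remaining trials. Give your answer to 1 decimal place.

620.1 ms

Excluded: 2100
Retained (n=9): Σ = 5581
Mean = 5581/9 = 620.1111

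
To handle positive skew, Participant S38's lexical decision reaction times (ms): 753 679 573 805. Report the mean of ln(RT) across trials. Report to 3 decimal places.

ln(RT): 6.6241, 6.5206, 6.3509, 6.6908
Σ ln(RT) = 26.1864
Mean = 26.1864/4 = 6.54660

6.547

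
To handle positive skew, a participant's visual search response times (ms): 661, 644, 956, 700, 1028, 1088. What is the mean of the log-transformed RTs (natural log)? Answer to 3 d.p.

ln(RT): 6.4938, 6.4677, 6.8628, 6.5511, 6.9354, 6.9921
Σ ln(RT) = 40.3028
Mean = 40.3028/6 = 6.71713

6.717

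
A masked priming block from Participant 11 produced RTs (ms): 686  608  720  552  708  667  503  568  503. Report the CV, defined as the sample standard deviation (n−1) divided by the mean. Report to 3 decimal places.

0.140

n = 9, Σ = 5515, M = 612.7778
Σ(x−M)² = 58689.556; s = √(58689.556/8) = 85.6516
CV = 85.6516 / 612.7778 = 0.13978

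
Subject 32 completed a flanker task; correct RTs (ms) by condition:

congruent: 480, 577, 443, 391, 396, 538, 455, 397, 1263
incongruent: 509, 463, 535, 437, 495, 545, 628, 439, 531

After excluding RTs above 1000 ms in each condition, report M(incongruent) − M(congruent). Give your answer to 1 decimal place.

congruent: exclude 1263
M(congruent) = 3677/8 = 459.625
M(incongruent) = 4582/9 = 509.111
Difference = 509.111 − 459.625 = 49.486 ms

49.5 ms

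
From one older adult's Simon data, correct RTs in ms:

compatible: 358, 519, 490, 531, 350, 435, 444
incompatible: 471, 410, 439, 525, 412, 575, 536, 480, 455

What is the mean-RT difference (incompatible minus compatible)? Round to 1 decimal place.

31.4 ms

M(compatible) = 3127/7 = 446.714
M(incompatible) = 4303/9 = 478.111
Difference = 478.111 − 446.714 = 31.397 ms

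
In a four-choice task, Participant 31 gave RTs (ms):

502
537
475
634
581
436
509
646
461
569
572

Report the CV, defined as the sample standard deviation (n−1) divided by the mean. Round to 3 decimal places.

n = 11, Σ = 5922, M = 538.3636
Σ(x−M)² = 47284.545; s = √(47284.545/10) = 68.7638
CV = 68.7638 / 538.3636 = 0.12773

0.128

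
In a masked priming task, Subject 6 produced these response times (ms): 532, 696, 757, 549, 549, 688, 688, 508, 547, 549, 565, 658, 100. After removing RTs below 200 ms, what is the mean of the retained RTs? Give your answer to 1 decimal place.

607.2 ms

Excluded: 100
Retained (n=12): Σ = 7286
Mean = 7286/12 = 607.1667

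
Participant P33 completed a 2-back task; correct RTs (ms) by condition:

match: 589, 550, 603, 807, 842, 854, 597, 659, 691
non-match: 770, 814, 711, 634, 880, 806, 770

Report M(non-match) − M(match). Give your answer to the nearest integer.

81 ms

M(match) = 6192/9 = 688.000
M(non-match) = 5385/7 = 769.286
Difference = 769.286 − 688.000 = 81.286 ms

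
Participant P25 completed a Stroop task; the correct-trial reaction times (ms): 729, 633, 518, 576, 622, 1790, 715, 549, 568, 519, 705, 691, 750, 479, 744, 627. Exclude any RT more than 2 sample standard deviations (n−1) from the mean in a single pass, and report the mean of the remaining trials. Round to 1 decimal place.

n = 16, ΣRT = 11215, M = 700.938
Σ(x−M)² = 1379922.94; s = √(1379922.94/15) = 303.307
Cutoffs: 700.938 ± 2·303.307 → [94.3, 1307.6]
Outside: 1790 → excluded.
Retained (n=15): Σ = 9425, mean = 9425/15 = 628.333

628.3 ms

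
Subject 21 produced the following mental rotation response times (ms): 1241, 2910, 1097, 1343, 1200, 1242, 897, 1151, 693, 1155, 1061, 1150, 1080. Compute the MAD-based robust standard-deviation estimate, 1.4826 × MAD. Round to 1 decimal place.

Sorted: 693, 897, 1061, 1080, 1097, 1150, 1151, 1155, 1200, 1241, 1242, 1343, 2910 → median = 1151
|x − 1151| sorted: 0, 1, 4, 49, 54, 71, 90, 90, 91, 192, 254, 458, 1759 → MAD = 90
Robust SD ≈ 1.4826 × 90 = 133.434

133.4 ms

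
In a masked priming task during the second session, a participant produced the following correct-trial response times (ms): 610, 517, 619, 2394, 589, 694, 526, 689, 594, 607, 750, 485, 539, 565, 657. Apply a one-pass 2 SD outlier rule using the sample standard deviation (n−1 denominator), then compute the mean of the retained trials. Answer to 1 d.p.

n = 15, ΣRT = 10835, M = 722.333
Σ(x−M)² = 3067663.33; s = √(3067663.33/14) = 468.101
Cutoffs: 722.333 ± 2·468.101 → [-213.9, 1658.5]
Outside: 2394 → excluded.
Retained (n=14): Σ = 8441, mean = 8441/14 = 602.929

602.9 ms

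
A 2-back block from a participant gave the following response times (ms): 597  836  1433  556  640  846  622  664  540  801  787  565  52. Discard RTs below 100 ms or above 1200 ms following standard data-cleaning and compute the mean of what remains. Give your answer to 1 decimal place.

677.6 ms

Excluded: 52, 1433
Retained (n=11): Σ = 7454
Mean = 7454/11 = 677.6364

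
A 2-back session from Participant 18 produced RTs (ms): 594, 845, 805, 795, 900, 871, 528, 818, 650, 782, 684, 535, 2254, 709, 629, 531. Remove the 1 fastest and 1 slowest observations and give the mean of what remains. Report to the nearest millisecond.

725 ms

Sorted: 528, 531, 535, 594, 629, 650, 684, 709, 782, 795, 805, 818, 845, 871, 900, 2254
Drop lowest 1 (528) and highest 1 (2254)
Remaining (n=14): Σ = 10148, mean = 10148/14 = 724.857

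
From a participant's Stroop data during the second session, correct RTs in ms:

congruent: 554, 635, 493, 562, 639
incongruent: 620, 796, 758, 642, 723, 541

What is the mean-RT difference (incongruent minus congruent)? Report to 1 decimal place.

M(congruent) = 2883/5 = 576.600
M(incongruent) = 4080/6 = 680.000
Difference = 680.000 − 576.600 = 103.400 ms

103.4 ms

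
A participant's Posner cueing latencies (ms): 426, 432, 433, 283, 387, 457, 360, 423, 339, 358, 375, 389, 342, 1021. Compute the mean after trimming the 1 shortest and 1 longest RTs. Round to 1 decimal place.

393.4 ms

Sorted: 283, 339, 342, 358, 360, 375, 387, 389, 423, 426, 432, 433, 457, 1021
Drop lowest 1 (283) and highest 1 (1021)
Remaining (n=12): Σ = 4721, mean = 4721/12 = 393.417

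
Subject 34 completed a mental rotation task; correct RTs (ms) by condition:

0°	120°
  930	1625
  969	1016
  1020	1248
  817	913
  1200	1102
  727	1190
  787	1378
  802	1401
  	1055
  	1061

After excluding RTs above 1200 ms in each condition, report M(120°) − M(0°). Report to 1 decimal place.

149.7 ms

120°: exclude 1625, 1248, 1378, 1401
M(0°) = 7252/8 = 906.500
M(120°) = 6337/6 = 1056.167
Difference = 1056.167 − 906.500 = 149.667 ms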